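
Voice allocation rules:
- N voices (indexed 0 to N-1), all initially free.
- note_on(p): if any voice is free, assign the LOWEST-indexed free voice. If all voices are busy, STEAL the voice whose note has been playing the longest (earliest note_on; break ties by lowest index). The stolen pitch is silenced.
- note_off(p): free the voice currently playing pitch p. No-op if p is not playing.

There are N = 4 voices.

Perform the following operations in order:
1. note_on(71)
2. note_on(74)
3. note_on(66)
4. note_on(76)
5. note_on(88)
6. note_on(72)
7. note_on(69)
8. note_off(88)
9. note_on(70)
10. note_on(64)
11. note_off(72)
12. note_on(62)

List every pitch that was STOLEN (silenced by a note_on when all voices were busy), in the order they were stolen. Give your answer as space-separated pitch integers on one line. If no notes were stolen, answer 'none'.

Op 1: note_on(71): voice 0 is free -> assigned | voices=[71 - - -]
Op 2: note_on(74): voice 1 is free -> assigned | voices=[71 74 - -]
Op 3: note_on(66): voice 2 is free -> assigned | voices=[71 74 66 -]
Op 4: note_on(76): voice 3 is free -> assigned | voices=[71 74 66 76]
Op 5: note_on(88): all voices busy, STEAL voice 0 (pitch 71, oldest) -> assign | voices=[88 74 66 76]
Op 6: note_on(72): all voices busy, STEAL voice 1 (pitch 74, oldest) -> assign | voices=[88 72 66 76]
Op 7: note_on(69): all voices busy, STEAL voice 2 (pitch 66, oldest) -> assign | voices=[88 72 69 76]
Op 8: note_off(88): free voice 0 | voices=[- 72 69 76]
Op 9: note_on(70): voice 0 is free -> assigned | voices=[70 72 69 76]
Op 10: note_on(64): all voices busy, STEAL voice 3 (pitch 76, oldest) -> assign | voices=[70 72 69 64]
Op 11: note_off(72): free voice 1 | voices=[70 - 69 64]
Op 12: note_on(62): voice 1 is free -> assigned | voices=[70 62 69 64]

Answer: 71 74 66 76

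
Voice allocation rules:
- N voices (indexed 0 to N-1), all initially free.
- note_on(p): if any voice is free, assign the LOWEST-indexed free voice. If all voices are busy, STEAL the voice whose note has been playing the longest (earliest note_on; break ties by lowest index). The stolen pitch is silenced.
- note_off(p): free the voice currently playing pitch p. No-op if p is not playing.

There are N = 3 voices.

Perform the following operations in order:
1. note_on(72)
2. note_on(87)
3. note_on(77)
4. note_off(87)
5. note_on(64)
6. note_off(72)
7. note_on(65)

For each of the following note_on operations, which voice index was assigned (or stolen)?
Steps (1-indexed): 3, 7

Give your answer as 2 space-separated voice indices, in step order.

Answer: 2 0

Derivation:
Op 1: note_on(72): voice 0 is free -> assigned | voices=[72 - -]
Op 2: note_on(87): voice 1 is free -> assigned | voices=[72 87 -]
Op 3: note_on(77): voice 2 is free -> assigned | voices=[72 87 77]
Op 4: note_off(87): free voice 1 | voices=[72 - 77]
Op 5: note_on(64): voice 1 is free -> assigned | voices=[72 64 77]
Op 6: note_off(72): free voice 0 | voices=[- 64 77]
Op 7: note_on(65): voice 0 is free -> assigned | voices=[65 64 77]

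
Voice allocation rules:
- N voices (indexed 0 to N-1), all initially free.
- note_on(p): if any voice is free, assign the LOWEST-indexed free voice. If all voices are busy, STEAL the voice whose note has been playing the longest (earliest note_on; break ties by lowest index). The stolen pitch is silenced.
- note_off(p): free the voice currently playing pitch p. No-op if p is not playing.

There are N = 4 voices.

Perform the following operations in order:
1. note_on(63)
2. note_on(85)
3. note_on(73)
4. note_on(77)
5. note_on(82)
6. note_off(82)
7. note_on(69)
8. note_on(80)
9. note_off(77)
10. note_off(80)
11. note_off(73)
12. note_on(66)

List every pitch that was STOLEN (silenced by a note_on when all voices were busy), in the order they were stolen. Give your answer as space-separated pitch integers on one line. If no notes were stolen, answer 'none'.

Op 1: note_on(63): voice 0 is free -> assigned | voices=[63 - - -]
Op 2: note_on(85): voice 1 is free -> assigned | voices=[63 85 - -]
Op 3: note_on(73): voice 2 is free -> assigned | voices=[63 85 73 -]
Op 4: note_on(77): voice 3 is free -> assigned | voices=[63 85 73 77]
Op 5: note_on(82): all voices busy, STEAL voice 0 (pitch 63, oldest) -> assign | voices=[82 85 73 77]
Op 6: note_off(82): free voice 0 | voices=[- 85 73 77]
Op 7: note_on(69): voice 0 is free -> assigned | voices=[69 85 73 77]
Op 8: note_on(80): all voices busy, STEAL voice 1 (pitch 85, oldest) -> assign | voices=[69 80 73 77]
Op 9: note_off(77): free voice 3 | voices=[69 80 73 -]
Op 10: note_off(80): free voice 1 | voices=[69 - 73 -]
Op 11: note_off(73): free voice 2 | voices=[69 - - -]
Op 12: note_on(66): voice 1 is free -> assigned | voices=[69 66 - -]

Answer: 63 85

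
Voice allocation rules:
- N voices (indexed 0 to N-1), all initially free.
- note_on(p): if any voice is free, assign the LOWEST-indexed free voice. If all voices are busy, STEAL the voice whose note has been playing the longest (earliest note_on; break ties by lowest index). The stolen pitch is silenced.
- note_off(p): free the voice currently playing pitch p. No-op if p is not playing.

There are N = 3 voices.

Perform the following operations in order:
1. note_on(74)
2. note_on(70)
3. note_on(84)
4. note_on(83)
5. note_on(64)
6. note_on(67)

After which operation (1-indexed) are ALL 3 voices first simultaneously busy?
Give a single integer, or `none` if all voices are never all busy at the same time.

Op 1: note_on(74): voice 0 is free -> assigned | voices=[74 - -]
Op 2: note_on(70): voice 1 is free -> assigned | voices=[74 70 -]
Op 3: note_on(84): voice 2 is free -> assigned | voices=[74 70 84]
Op 4: note_on(83): all voices busy, STEAL voice 0 (pitch 74, oldest) -> assign | voices=[83 70 84]
Op 5: note_on(64): all voices busy, STEAL voice 1 (pitch 70, oldest) -> assign | voices=[83 64 84]
Op 6: note_on(67): all voices busy, STEAL voice 2 (pitch 84, oldest) -> assign | voices=[83 64 67]

Answer: 3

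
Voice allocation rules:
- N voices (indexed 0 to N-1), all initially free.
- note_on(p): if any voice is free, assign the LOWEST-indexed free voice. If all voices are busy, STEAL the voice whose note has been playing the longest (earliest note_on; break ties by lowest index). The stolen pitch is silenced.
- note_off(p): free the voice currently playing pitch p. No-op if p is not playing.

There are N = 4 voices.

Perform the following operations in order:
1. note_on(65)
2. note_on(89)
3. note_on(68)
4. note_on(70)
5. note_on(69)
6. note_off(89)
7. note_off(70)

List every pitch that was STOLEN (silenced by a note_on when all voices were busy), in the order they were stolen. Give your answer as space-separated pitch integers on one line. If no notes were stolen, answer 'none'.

Answer: 65

Derivation:
Op 1: note_on(65): voice 0 is free -> assigned | voices=[65 - - -]
Op 2: note_on(89): voice 1 is free -> assigned | voices=[65 89 - -]
Op 3: note_on(68): voice 2 is free -> assigned | voices=[65 89 68 -]
Op 4: note_on(70): voice 3 is free -> assigned | voices=[65 89 68 70]
Op 5: note_on(69): all voices busy, STEAL voice 0 (pitch 65, oldest) -> assign | voices=[69 89 68 70]
Op 6: note_off(89): free voice 1 | voices=[69 - 68 70]
Op 7: note_off(70): free voice 3 | voices=[69 - 68 -]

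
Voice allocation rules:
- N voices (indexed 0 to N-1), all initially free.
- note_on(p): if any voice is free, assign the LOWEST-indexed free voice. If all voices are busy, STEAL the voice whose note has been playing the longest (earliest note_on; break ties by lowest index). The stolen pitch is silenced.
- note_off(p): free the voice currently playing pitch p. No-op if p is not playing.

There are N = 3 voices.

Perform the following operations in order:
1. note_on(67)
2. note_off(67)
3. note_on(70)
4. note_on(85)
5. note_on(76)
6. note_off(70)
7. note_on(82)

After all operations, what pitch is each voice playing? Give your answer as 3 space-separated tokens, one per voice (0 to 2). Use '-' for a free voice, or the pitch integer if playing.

Op 1: note_on(67): voice 0 is free -> assigned | voices=[67 - -]
Op 2: note_off(67): free voice 0 | voices=[- - -]
Op 3: note_on(70): voice 0 is free -> assigned | voices=[70 - -]
Op 4: note_on(85): voice 1 is free -> assigned | voices=[70 85 -]
Op 5: note_on(76): voice 2 is free -> assigned | voices=[70 85 76]
Op 6: note_off(70): free voice 0 | voices=[- 85 76]
Op 7: note_on(82): voice 0 is free -> assigned | voices=[82 85 76]

Answer: 82 85 76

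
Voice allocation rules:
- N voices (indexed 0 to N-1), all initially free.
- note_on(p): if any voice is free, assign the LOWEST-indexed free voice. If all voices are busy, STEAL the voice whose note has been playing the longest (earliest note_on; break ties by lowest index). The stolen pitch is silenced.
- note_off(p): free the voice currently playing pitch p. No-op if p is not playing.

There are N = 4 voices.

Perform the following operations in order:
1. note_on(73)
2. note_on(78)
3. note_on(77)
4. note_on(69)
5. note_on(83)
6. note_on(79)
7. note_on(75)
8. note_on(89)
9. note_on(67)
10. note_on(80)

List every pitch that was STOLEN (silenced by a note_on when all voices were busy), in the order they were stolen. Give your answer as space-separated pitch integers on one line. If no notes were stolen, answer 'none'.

Answer: 73 78 77 69 83 79

Derivation:
Op 1: note_on(73): voice 0 is free -> assigned | voices=[73 - - -]
Op 2: note_on(78): voice 1 is free -> assigned | voices=[73 78 - -]
Op 3: note_on(77): voice 2 is free -> assigned | voices=[73 78 77 -]
Op 4: note_on(69): voice 3 is free -> assigned | voices=[73 78 77 69]
Op 5: note_on(83): all voices busy, STEAL voice 0 (pitch 73, oldest) -> assign | voices=[83 78 77 69]
Op 6: note_on(79): all voices busy, STEAL voice 1 (pitch 78, oldest) -> assign | voices=[83 79 77 69]
Op 7: note_on(75): all voices busy, STEAL voice 2 (pitch 77, oldest) -> assign | voices=[83 79 75 69]
Op 8: note_on(89): all voices busy, STEAL voice 3 (pitch 69, oldest) -> assign | voices=[83 79 75 89]
Op 9: note_on(67): all voices busy, STEAL voice 0 (pitch 83, oldest) -> assign | voices=[67 79 75 89]
Op 10: note_on(80): all voices busy, STEAL voice 1 (pitch 79, oldest) -> assign | voices=[67 80 75 89]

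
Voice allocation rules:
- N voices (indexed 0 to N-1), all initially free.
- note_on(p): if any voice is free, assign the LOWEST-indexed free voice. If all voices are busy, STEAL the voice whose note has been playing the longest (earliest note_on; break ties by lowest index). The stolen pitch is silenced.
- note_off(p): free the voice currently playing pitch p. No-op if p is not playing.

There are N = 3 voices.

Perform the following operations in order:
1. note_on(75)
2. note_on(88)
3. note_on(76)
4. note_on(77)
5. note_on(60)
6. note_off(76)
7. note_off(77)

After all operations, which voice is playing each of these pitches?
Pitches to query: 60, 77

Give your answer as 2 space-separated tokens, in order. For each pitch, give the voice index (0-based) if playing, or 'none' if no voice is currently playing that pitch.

Op 1: note_on(75): voice 0 is free -> assigned | voices=[75 - -]
Op 2: note_on(88): voice 1 is free -> assigned | voices=[75 88 -]
Op 3: note_on(76): voice 2 is free -> assigned | voices=[75 88 76]
Op 4: note_on(77): all voices busy, STEAL voice 0 (pitch 75, oldest) -> assign | voices=[77 88 76]
Op 5: note_on(60): all voices busy, STEAL voice 1 (pitch 88, oldest) -> assign | voices=[77 60 76]
Op 6: note_off(76): free voice 2 | voices=[77 60 -]
Op 7: note_off(77): free voice 0 | voices=[- 60 -]

Answer: 1 none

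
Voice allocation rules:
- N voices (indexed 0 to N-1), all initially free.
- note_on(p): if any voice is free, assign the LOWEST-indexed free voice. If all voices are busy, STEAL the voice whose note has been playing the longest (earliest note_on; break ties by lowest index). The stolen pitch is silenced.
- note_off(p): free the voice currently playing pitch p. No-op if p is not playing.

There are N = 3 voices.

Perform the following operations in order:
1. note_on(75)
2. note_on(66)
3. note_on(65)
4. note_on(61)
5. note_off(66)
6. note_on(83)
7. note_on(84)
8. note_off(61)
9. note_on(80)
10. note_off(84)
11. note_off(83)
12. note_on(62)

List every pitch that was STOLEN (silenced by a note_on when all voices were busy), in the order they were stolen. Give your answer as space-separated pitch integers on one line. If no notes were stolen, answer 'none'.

Answer: 75 65

Derivation:
Op 1: note_on(75): voice 0 is free -> assigned | voices=[75 - -]
Op 2: note_on(66): voice 1 is free -> assigned | voices=[75 66 -]
Op 3: note_on(65): voice 2 is free -> assigned | voices=[75 66 65]
Op 4: note_on(61): all voices busy, STEAL voice 0 (pitch 75, oldest) -> assign | voices=[61 66 65]
Op 5: note_off(66): free voice 1 | voices=[61 - 65]
Op 6: note_on(83): voice 1 is free -> assigned | voices=[61 83 65]
Op 7: note_on(84): all voices busy, STEAL voice 2 (pitch 65, oldest) -> assign | voices=[61 83 84]
Op 8: note_off(61): free voice 0 | voices=[- 83 84]
Op 9: note_on(80): voice 0 is free -> assigned | voices=[80 83 84]
Op 10: note_off(84): free voice 2 | voices=[80 83 -]
Op 11: note_off(83): free voice 1 | voices=[80 - -]
Op 12: note_on(62): voice 1 is free -> assigned | voices=[80 62 -]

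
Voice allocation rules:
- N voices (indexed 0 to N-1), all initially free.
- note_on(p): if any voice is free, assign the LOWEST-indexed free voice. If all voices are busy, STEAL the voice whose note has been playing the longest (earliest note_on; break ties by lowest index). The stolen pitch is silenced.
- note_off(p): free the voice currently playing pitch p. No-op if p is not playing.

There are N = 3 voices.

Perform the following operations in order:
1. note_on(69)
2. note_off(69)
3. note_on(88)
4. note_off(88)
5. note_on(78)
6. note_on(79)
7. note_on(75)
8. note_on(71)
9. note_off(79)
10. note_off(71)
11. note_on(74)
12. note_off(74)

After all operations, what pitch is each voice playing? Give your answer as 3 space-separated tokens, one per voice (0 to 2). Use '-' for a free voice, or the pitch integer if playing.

Op 1: note_on(69): voice 0 is free -> assigned | voices=[69 - -]
Op 2: note_off(69): free voice 0 | voices=[- - -]
Op 3: note_on(88): voice 0 is free -> assigned | voices=[88 - -]
Op 4: note_off(88): free voice 0 | voices=[- - -]
Op 5: note_on(78): voice 0 is free -> assigned | voices=[78 - -]
Op 6: note_on(79): voice 1 is free -> assigned | voices=[78 79 -]
Op 7: note_on(75): voice 2 is free -> assigned | voices=[78 79 75]
Op 8: note_on(71): all voices busy, STEAL voice 0 (pitch 78, oldest) -> assign | voices=[71 79 75]
Op 9: note_off(79): free voice 1 | voices=[71 - 75]
Op 10: note_off(71): free voice 0 | voices=[- - 75]
Op 11: note_on(74): voice 0 is free -> assigned | voices=[74 - 75]
Op 12: note_off(74): free voice 0 | voices=[- - 75]

Answer: - - 75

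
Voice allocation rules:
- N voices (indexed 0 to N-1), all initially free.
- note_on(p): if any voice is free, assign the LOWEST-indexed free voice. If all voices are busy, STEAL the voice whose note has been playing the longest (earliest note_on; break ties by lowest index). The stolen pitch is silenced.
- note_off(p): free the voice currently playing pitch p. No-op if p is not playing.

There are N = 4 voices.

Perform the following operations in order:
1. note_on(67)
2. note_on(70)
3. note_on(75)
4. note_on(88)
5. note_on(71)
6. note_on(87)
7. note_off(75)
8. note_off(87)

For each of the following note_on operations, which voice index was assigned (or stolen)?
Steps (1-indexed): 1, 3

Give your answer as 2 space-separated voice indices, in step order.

Op 1: note_on(67): voice 0 is free -> assigned | voices=[67 - - -]
Op 2: note_on(70): voice 1 is free -> assigned | voices=[67 70 - -]
Op 3: note_on(75): voice 2 is free -> assigned | voices=[67 70 75 -]
Op 4: note_on(88): voice 3 is free -> assigned | voices=[67 70 75 88]
Op 5: note_on(71): all voices busy, STEAL voice 0 (pitch 67, oldest) -> assign | voices=[71 70 75 88]
Op 6: note_on(87): all voices busy, STEAL voice 1 (pitch 70, oldest) -> assign | voices=[71 87 75 88]
Op 7: note_off(75): free voice 2 | voices=[71 87 - 88]
Op 8: note_off(87): free voice 1 | voices=[71 - - 88]

Answer: 0 2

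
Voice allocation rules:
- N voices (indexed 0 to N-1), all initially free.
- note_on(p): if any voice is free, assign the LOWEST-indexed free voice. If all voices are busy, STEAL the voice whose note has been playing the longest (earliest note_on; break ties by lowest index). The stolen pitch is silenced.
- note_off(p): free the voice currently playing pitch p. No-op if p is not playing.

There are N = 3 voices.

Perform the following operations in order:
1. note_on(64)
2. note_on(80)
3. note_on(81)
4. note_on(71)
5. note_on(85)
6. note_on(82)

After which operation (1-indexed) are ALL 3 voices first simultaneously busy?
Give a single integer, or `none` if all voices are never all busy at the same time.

Answer: 3

Derivation:
Op 1: note_on(64): voice 0 is free -> assigned | voices=[64 - -]
Op 2: note_on(80): voice 1 is free -> assigned | voices=[64 80 -]
Op 3: note_on(81): voice 2 is free -> assigned | voices=[64 80 81]
Op 4: note_on(71): all voices busy, STEAL voice 0 (pitch 64, oldest) -> assign | voices=[71 80 81]
Op 5: note_on(85): all voices busy, STEAL voice 1 (pitch 80, oldest) -> assign | voices=[71 85 81]
Op 6: note_on(82): all voices busy, STEAL voice 2 (pitch 81, oldest) -> assign | voices=[71 85 82]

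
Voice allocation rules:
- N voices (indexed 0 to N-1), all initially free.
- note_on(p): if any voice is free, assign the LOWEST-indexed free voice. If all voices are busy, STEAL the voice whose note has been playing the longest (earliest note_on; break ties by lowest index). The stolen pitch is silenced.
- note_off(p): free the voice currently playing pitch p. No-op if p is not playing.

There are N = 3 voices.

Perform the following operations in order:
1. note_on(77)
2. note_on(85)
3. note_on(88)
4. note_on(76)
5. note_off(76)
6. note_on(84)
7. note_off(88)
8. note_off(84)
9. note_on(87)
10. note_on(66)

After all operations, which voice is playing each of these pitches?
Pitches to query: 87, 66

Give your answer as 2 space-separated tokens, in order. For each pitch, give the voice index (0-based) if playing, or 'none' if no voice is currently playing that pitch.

Answer: 0 2

Derivation:
Op 1: note_on(77): voice 0 is free -> assigned | voices=[77 - -]
Op 2: note_on(85): voice 1 is free -> assigned | voices=[77 85 -]
Op 3: note_on(88): voice 2 is free -> assigned | voices=[77 85 88]
Op 4: note_on(76): all voices busy, STEAL voice 0 (pitch 77, oldest) -> assign | voices=[76 85 88]
Op 5: note_off(76): free voice 0 | voices=[- 85 88]
Op 6: note_on(84): voice 0 is free -> assigned | voices=[84 85 88]
Op 7: note_off(88): free voice 2 | voices=[84 85 -]
Op 8: note_off(84): free voice 0 | voices=[- 85 -]
Op 9: note_on(87): voice 0 is free -> assigned | voices=[87 85 -]
Op 10: note_on(66): voice 2 is free -> assigned | voices=[87 85 66]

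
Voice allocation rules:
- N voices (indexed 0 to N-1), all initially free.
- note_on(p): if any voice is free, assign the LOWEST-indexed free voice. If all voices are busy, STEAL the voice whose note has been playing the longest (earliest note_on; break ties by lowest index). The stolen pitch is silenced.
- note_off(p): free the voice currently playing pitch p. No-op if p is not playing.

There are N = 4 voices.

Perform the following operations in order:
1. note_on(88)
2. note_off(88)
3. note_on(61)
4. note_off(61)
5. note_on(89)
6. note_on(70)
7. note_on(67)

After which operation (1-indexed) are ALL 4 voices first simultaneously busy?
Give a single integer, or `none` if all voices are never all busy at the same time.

Answer: none

Derivation:
Op 1: note_on(88): voice 0 is free -> assigned | voices=[88 - - -]
Op 2: note_off(88): free voice 0 | voices=[- - - -]
Op 3: note_on(61): voice 0 is free -> assigned | voices=[61 - - -]
Op 4: note_off(61): free voice 0 | voices=[- - - -]
Op 5: note_on(89): voice 0 is free -> assigned | voices=[89 - - -]
Op 6: note_on(70): voice 1 is free -> assigned | voices=[89 70 - -]
Op 7: note_on(67): voice 2 is free -> assigned | voices=[89 70 67 -]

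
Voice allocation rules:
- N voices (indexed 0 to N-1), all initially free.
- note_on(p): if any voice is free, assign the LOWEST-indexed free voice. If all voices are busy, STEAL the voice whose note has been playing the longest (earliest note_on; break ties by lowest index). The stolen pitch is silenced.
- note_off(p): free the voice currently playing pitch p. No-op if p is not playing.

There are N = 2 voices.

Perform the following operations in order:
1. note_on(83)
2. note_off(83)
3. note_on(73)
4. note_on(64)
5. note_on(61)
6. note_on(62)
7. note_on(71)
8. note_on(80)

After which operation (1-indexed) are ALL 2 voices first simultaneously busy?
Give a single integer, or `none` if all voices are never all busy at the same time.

Answer: 4

Derivation:
Op 1: note_on(83): voice 0 is free -> assigned | voices=[83 -]
Op 2: note_off(83): free voice 0 | voices=[- -]
Op 3: note_on(73): voice 0 is free -> assigned | voices=[73 -]
Op 4: note_on(64): voice 1 is free -> assigned | voices=[73 64]
Op 5: note_on(61): all voices busy, STEAL voice 0 (pitch 73, oldest) -> assign | voices=[61 64]
Op 6: note_on(62): all voices busy, STEAL voice 1 (pitch 64, oldest) -> assign | voices=[61 62]
Op 7: note_on(71): all voices busy, STEAL voice 0 (pitch 61, oldest) -> assign | voices=[71 62]
Op 8: note_on(80): all voices busy, STEAL voice 1 (pitch 62, oldest) -> assign | voices=[71 80]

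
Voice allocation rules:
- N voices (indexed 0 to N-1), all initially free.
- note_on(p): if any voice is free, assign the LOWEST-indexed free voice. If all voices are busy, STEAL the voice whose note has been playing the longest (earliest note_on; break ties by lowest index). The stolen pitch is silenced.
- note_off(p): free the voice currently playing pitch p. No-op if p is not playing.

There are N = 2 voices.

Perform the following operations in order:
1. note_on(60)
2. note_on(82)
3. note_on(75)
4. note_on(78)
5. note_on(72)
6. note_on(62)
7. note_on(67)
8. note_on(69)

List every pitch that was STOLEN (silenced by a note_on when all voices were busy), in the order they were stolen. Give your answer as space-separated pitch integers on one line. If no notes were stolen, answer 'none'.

Op 1: note_on(60): voice 0 is free -> assigned | voices=[60 -]
Op 2: note_on(82): voice 1 is free -> assigned | voices=[60 82]
Op 3: note_on(75): all voices busy, STEAL voice 0 (pitch 60, oldest) -> assign | voices=[75 82]
Op 4: note_on(78): all voices busy, STEAL voice 1 (pitch 82, oldest) -> assign | voices=[75 78]
Op 5: note_on(72): all voices busy, STEAL voice 0 (pitch 75, oldest) -> assign | voices=[72 78]
Op 6: note_on(62): all voices busy, STEAL voice 1 (pitch 78, oldest) -> assign | voices=[72 62]
Op 7: note_on(67): all voices busy, STEAL voice 0 (pitch 72, oldest) -> assign | voices=[67 62]
Op 8: note_on(69): all voices busy, STEAL voice 1 (pitch 62, oldest) -> assign | voices=[67 69]

Answer: 60 82 75 78 72 62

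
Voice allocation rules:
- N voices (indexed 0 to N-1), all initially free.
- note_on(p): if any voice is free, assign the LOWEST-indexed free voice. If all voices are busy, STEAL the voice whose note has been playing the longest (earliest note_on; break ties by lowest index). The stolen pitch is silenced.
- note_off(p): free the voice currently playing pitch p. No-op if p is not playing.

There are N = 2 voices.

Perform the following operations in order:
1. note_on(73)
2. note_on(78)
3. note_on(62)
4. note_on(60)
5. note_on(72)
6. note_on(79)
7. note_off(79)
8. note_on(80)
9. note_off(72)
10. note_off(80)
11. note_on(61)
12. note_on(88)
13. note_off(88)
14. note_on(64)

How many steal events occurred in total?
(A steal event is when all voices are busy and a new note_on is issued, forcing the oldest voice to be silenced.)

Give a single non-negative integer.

Op 1: note_on(73): voice 0 is free -> assigned | voices=[73 -]
Op 2: note_on(78): voice 1 is free -> assigned | voices=[73 78]
Op 3: note_on(62): all voices busy, STEAL voice 0 (pitch 73, oldest) -> assign | voices=[62 78]
Op 4: note_on(60): all voices busy, STEAL voice 1 (pitch 78, oldest) -> assign | voices=[62 60]
Op 5: note_on(72): all voices busy, STEAL voice 0 (pitch 62, oldest) -> assign | voices=[72 60]
Op 6: note_on(79): all voices busy, STEAL voice 1 (pitch 60, oldest) -> assign | voices=[72 79]
Op 7: note_off(79): free voice 1 | voices=[72 -]
Op 8: note_on(80): voice 1 is free -> assigned | voices=[72 80]
Op 9: note_off(72): free voice 0 | voices=[- 80]
Op 10: note_off(80): free voice 1 | voices=[- -]
Op 11: note_on(61): voice 0 is free -> assigned | voices=[61 -]
Op 12: note_on(88): voice 1 is free -> assigned | voices=[61 88]
Op 13: note_off(88): free voice 1 | voices=[61 -]
Op 14: note_on(64): voice 1 is free -> assigned | voices=[61 64]

Answer: 4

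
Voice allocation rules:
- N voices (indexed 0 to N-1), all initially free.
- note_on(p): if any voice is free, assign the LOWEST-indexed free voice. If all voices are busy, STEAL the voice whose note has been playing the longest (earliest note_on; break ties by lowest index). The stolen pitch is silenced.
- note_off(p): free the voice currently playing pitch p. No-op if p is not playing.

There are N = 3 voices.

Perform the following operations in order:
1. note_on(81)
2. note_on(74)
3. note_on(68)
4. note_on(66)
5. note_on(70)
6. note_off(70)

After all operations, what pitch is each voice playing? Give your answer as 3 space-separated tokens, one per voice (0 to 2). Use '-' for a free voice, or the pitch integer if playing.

Op 1: note_on(81): voice 0 is free -> assigned | voices=[81 - -]
Op 2: note_on(74): voice 1 is free -> assigned | voices=[81 74 -]
Op 3: note_on(68): voice 2 is free -> assigned | voices=[81 74 68]
Op 4: note_on(66): all voices busy, STEAL voice 0 (pitch 81, oldest) -> assign | voices=[66 74 68]
Op 5: note_on(70): all voices busy, STEAL voice 1 (pitch 74, oldest) -> assign | voices=[66 70 68]
Op 6: note_off(70): free voice 1 | voices=[66 - 68]

Answer: 66 - 68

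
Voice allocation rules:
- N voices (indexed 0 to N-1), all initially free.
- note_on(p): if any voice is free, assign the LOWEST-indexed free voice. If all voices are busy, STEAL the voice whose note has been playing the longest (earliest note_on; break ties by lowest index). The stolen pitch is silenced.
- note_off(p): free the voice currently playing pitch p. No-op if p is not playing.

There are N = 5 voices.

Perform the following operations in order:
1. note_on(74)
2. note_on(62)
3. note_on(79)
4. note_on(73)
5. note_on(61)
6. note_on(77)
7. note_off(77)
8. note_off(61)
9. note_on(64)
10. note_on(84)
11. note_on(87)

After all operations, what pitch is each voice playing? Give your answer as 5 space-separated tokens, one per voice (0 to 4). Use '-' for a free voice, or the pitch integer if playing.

Op 1: note_on(74): voice 0 is free -> assigned | voices=[74 - - - -]
Op 2: note_on(62): voice 1 is free -> assigned | voices=[74 62 - - -]
Op 3: note_on(79): voice 2 is free -> assigned | voices=[74 62 79 - -]
Op 4: note_on(73): voice 3 is free -> assigned | voices=[74 62 79 73 -]
Op 5: note_on(61): voice 4 is free -> assigned | voices=[74 62 79 73 61]
Op 6: note_on(77): all voices busy, STEAL voice 0 (pitch 74, oldest) -> assign | voices=[77 62 79 73 61]
Op 7: note_off(77): free voice 0 | voices=[- 62 79 73 61]
Op 8: note_off(61): free voice 4 | voices=[- 62 79 73 -]
Op 9: note_on(64): voice 0 is free -> assigned | voices=[64 62 79 73 -]
Op 10: note_on(84): voice 4 is free -> assigned | voices=[64 62 79 73 84]
Op 11: note_on(87): all voices busy, STEAL voice 1 (pitch 62, oldest) -> assign | voices=[64 87 79 73 84]

Answer: 64 87 79 73 84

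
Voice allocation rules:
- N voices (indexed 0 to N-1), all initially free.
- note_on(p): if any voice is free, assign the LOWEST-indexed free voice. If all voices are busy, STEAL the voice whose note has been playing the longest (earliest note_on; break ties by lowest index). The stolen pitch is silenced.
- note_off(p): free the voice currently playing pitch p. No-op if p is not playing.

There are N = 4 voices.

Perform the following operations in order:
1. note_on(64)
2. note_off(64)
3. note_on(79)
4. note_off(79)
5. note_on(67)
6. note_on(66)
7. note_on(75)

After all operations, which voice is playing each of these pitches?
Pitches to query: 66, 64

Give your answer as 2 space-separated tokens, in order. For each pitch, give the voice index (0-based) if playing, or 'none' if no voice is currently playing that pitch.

Answer: 1 none

Derivation:
Op 1: note_on(64): voice 0 is free -> assigned | voices=[64 - - -]
Op 2: note_off(64): free voice 0 | voices=[- - - -]
Op 3: note_on(79): voice 0 is free -> assigned | voices=[79 - - -]
Op 4: note_off(79): free voice 0 | voices=[- - - -]
Op 5: note_on(67): voice 0 is free -> assigned | voices=[67 - - -]
Op 6: note_on(66): voice 1 is free -> assigned | voices=[67 66 - -]
Op 7: note_on(75): voice 2 is free -> assigned | voices=[67 66 75 -]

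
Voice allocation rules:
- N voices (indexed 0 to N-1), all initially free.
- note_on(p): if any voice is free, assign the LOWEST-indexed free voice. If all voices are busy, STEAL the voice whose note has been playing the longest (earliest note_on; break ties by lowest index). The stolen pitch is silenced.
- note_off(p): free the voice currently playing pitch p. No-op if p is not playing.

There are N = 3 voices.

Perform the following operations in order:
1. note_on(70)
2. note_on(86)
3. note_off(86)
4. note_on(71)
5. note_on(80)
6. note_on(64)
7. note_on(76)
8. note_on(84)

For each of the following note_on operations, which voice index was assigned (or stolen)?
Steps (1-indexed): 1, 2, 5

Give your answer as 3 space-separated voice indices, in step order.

Answer: 0 1 2

Derivation:
Op 1: note_on(70): voice 0 is free -> assigned | voices=[70 - -]
Op 2: note_on(86): voice 1 is free -> assigned | voices=[70 86 -]
Op 3: note_off(86): free voice 1 | voices=[70 - -]
Op 4: note_on(71): voice 1 is free -> assigned | voices=[70 71 -]
Op 5: note_on(80): voice 2 is free -> assigned | voices=[70 71 80]
Op 6: note_on(64): all voices busy, STEAL voice 0 (pitch 70, oldest) -> assign | voices=[64 71 80]
Op 7: note_on(76): all voices busy, STEAL voice 1 (pitch 71, oldest) -> assign | voices=[64 76 80]
Op 8: note_on(84): all voices busy, STEAL voice 2 (pitch 80, oldest) -> assign | voices=[64 76 84]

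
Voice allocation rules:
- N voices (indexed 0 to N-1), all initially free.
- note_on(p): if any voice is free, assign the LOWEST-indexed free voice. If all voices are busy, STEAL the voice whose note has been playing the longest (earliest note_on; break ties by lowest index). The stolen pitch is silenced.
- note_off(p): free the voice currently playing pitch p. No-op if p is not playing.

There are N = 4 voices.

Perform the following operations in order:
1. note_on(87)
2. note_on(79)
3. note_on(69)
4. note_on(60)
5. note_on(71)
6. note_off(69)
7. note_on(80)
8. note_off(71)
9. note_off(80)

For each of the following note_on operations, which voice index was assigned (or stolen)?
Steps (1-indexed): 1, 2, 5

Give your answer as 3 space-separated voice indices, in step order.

Op 1: note_on(87): voice 0 is free -> assigned | voices=[87 - - -]
Op 2: note_on(79): voice 1 is free -> assigned | voices=[87 79 - -]
Op 3: note_on(69): voice 2 is free -> assigned | voices=[87 79 69 -]
Op 4: note_on(60): voice 3 is free -> assigned | voices=[87 79 69 60]
Op 5: note_on(71): all voices busy, STEAL voice 0 (pitch 87, oldest) -> assign | voices=[71 79 69 60]
Op 6: note_off(69): free voice 2 | voices=[71 79 - 60]
Op 7: note_on(80): voice 2 is free -> assigned | voices=[71 79 80 60]
Op 8: note_off(71): free voice 0 | voices=[- 79 80 60]
Op 9: note_off(80): free voice 2 | voices=[- 79 - 60]

Answer: 0 1 0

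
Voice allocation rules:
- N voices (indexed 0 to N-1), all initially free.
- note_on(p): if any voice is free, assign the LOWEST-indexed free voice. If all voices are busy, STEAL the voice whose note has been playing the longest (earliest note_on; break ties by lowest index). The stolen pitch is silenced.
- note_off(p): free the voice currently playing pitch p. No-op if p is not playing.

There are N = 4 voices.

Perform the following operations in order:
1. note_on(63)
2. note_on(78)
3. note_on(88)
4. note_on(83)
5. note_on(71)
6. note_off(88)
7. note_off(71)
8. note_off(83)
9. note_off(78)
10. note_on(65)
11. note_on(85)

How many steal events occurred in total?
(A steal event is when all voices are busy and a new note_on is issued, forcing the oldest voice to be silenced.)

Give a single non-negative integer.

Op 1: note_on(63): voice 0 is free -> assigned | voices=[63 - - -]
Op 2: note_on(78): voice 1 is free -> assigned | voices=[63 78 - -]
Op 3: note_on(88): voice 2 is free -> assigned | voices=[63 78 88 -]
Op 4: note_on(83): voice 3 is free -> assigned | voices=[63 78 88 83]
Op 5: note_on(71): all voices busy, STEAL voice 0 (pitch 63, oldest) -> assign | voices=[71 78 88 83]
Op 6: note_off(88): free voice 2 | voices=[71 78 - 83]
Op 7: note_off(71): free voice 0 | voices=[- 78 - 83]
Op 8: note_off(83): free voice 3 | voices=[- 78 - -]
Op 9: note_off(78): free voice 1 | voices=[- - - -]
Op 10: note_on(65): voice 0 is free -> assigned | voices=[65 - - -]
Op 11: note_on(85): voice 1 is free -> assigned | voices=[65 85 - -]

Answer: 1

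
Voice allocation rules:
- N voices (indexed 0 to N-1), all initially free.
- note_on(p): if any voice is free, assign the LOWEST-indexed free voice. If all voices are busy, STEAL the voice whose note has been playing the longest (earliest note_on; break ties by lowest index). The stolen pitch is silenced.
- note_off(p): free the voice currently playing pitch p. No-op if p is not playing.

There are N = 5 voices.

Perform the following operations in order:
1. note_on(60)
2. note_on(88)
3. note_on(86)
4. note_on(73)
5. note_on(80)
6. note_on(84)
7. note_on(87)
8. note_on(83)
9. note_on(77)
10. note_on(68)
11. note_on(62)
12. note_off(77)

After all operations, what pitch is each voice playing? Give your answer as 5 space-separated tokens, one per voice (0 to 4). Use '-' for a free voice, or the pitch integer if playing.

Op 1: note_on(60): voice 0 is free -> assigned | voices=[60 - - - -]
Op 2: note_on(88): voice 1 is free -> assigned | voices=[60 88 - - -]
Op 3: note_on(86): voice 2 is free -> assigned | voices=[60 88 86 - -]
Op 4: note_on(73): voice 3 is free -> assigned | voices=[60 88 86 73 -]
Op 5: note_on(80): voice 4 is free -> assigned | voices=[60 88 86 73 80]
Op 6: note_on(84): all voices busy, STEAL voice 0 (pitch 60, oldest) -> assign | voices=[84 88 86 73 80]
Op 7: note_on(87): all voices busy, STEAL voice 1 (pitch 88, oldest) -> assign | voices=[84 87 86 73 80]
Op 8: note_on(83): all voices busy, STEAL voice 2 (pitch 86, oldest) -> assign | voices=[84 87 83 73 80]
Op 9: note_on(77): all voices busy, STEAL voice 3 (pitch 73, oldest) -> assign | voices=[84 87 83 77 80]
Op 10: note_on(68): all voices busy, STEAL voice 4 (pitch 80, oldest) -> assign | voices=[84 87 83 77 68]
Op 11: note_on(62): all voices busy, STEAL voice 0 (pitch 84, oldest) -> assign | voices=[62 87 83 77 68]
Op 12: note_off(77): free voice 3 | voices=[62 87 83 - 68]

Answer: 62 87 83 - 68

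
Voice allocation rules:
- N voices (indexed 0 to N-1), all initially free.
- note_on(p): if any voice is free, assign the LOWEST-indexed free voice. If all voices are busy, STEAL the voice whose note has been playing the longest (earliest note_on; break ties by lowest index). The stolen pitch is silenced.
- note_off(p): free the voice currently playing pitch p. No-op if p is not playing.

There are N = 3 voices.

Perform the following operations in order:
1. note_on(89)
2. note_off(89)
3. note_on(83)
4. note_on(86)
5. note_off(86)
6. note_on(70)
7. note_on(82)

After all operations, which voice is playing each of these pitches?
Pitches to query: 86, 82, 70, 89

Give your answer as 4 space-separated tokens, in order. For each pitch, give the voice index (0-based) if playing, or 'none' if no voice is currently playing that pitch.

Answer: none 2 1 none

Derivation:
Op 1: note_on(89): voice 0 is free -> assigned | voices=[89 - -]
Op 2: note_off(89): free voice 0 | voices=[- - -]
Op 3: note_on(83): voice 0 is free -> assigned | voices=[83 - -]
Op 4: note_on(86): voice 1 is free -> assigned | voices=[83 86 -]
Op 5: note_off(86): free voice 1 | voices=[83 - -]
Op 6: note_on(70): voice 1 is free -> assigned | voices=[83 70 -]
Op 7: note_on(82): voice 2 is free -> assigned | voices=[83 70 82]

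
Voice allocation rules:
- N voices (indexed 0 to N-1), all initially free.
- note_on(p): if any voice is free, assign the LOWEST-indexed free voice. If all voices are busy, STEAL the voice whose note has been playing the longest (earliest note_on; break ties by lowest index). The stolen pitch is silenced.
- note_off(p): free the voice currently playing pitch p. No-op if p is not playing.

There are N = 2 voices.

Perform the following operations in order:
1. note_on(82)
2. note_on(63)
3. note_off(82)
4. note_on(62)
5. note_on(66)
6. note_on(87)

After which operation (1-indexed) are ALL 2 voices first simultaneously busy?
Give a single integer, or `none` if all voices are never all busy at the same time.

Answer: 2

Derivation:
Op 1: note_on(82): voice 0 is free -> assigned | voices=[82 -]
Op 2: note_on(63): voice 1 is free -> assigned | voices=[82 63]
Op 3: note_off(82): free voice 0 | voices=[- 63]
Op 4: note_on(62): voice 0 is free -> assigned | voices=[62 63]
Op 5: note_on(66): all voices busy, STEAL voice 1 (pitch 63, oldest) -> assign | voices=[62 66]
Op 6: note_on(87): all voices busy, STEAL voice 0 (pitch 62, oldest) -> assign | voices=[87 66]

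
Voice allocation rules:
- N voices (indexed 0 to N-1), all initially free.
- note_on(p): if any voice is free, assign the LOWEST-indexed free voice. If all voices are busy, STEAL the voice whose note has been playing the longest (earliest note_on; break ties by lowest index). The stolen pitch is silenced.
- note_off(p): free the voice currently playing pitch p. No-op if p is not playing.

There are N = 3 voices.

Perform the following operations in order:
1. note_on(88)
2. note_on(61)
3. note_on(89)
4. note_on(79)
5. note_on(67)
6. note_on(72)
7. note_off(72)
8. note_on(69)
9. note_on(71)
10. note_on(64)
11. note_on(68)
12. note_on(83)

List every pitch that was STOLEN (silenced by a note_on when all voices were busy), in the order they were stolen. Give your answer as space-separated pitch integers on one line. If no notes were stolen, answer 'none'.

Answer: 88 61 89 79 67 69 71

Derivation:
Op 1: note_on(88): voice 0 is free -> assigned | voices=[88 - -]
Op 2: note_on(61): voice 1 is free -> assigned | voices=[88 61 -]
Op 3: note_on(89): voice 2 is free -> assigned | voices=[88 61 89]
Op 4: note_on(79): all voices busy, STEAL voice 0 (pitch 88, oldest) -> assign | voices=[79 61 89]
Op 5: note_on(67): all voices busy, STEAL voice 1 (pitch 61, oldest) -> assign | voices=[79 67 89]
Op 6: note_on(72): all voices busy, STEAL voice 2 (pitch 89, oldest) -> assign | voices=[79 67 72]
Op 7: note_off(72): free voice 2 | voices=[79 67 -]
Op 8: note_on(69): voice 2 is free -> assigned | voices=[79 67 69]
Op 9: note_on(71): all voices busy, STEAL voice 0 (pitch 79, oldest) -> assign | voices=[71 67 69]
Op 10: note_on(64): all voices busy, STEAL voice 1 (pitch 67, oldest) -> assign | voices=[71 64 69]
Op 11: note_on(68): all voices busy, STEAL voice 2 (pitch 69, oldest) -> assign | voices=[71 64 68]
Op 12: note_on(83): all voices busy, STEAL voice 0 (pitch 71, oldest) -> assign | voices=[83 64 68]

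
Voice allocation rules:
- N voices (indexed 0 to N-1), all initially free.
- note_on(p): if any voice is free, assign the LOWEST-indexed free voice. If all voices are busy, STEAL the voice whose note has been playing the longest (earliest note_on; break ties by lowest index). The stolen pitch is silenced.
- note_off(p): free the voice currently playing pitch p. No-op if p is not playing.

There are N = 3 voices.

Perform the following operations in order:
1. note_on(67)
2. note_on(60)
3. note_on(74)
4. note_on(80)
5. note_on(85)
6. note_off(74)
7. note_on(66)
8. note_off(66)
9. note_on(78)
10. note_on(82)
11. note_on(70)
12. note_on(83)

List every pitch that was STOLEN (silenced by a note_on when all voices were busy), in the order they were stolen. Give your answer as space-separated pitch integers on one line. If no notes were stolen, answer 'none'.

Answer: 67 60 80 85 78

Derivation:
Op 1: note_on(67): voice 0 is free -> assigned | voices=[67 - -]
Op 2: note_on(60): voice 1 is free -> assigned | voices=[67 60 -]
Op 3: note_on(74): voice 2 is free -> assigned | voices=[67 60 74]
Op 4: note_on(80): all voices busy, STEAL voice 0 (pitch 67, oldest) -> assign | voices=[80 60 74]
Op 5: note_on(85): all voices busy, STEAL voice 1 (pitch 60, oldest) -> assign | voices=[80 85 74]
Op 6: note_off(74): free voice 2 | voices=[80 85 -]
Op 7: note_on(66): voice 2 is free -> assigned | voices=[80 85 66]
Op 8: note_off(66): free voice 2 | voices=[80 85 -]
Op 9: note_on(78): voice 2 is free -> assigned | voices=[80 85 78]
Op 10: note_on(82): all voices busy, STEAL voice 0 (pitch 80, oldest) -> assign | voices=[82 85 78]
Op 11: note_on(70): all voices busy, STEAL voice 1 (pitch 85, oldest) -> assign | voices=[82 70 78]
Op 12: note_on(83): all voices busy, STEAL voice 2 (pitch 78, oldest) -> assign | voices=[82 70 83]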